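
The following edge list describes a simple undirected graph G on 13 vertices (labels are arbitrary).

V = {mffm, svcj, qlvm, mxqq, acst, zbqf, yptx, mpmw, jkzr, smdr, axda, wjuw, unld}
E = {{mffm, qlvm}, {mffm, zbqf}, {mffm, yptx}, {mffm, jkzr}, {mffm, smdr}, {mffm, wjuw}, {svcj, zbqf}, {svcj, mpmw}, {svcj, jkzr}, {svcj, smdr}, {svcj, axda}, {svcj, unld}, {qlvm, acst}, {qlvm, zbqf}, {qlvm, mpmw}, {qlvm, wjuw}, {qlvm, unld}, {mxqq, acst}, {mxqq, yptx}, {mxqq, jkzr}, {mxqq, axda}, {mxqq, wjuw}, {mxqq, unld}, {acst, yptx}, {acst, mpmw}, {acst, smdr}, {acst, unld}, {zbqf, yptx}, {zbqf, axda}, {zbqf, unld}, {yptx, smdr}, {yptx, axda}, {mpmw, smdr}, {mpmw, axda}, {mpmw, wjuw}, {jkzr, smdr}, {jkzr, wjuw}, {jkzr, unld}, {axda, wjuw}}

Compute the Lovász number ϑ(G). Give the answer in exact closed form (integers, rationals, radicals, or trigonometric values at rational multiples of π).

sqrt(13)

deg(qlvm) = 6; N(qlvm) = {mffm, acst, zbqf, mpmw, wjuw, unld}.
deg(svcj) = 6; N(svcj) = {zbqf, mpmw, jkzr, smdr, axda, unld}.
Vertex smdr has 6 neighbors: mffm, svcj, acst, yptx, mpmw, jkzr.
Vertex jkzr has 6 neighbors: mffm, svcj, mxqq, smdr, wjuw, unld.
Every vertex has degree 6 (N=13); Paley(13): SR with (k,λ,μ)=(6,2,3).
The 3 distinct eigenvalues: [6.0, 1.30278, -2.30278].
λ_max=6, λ_min=-sqrt(13)/2 - 1/2; ϑ = −13·λ_min/(λ_max−λ_min) = sqrt(13).
≈ 3.605551 (to 6 d.p.).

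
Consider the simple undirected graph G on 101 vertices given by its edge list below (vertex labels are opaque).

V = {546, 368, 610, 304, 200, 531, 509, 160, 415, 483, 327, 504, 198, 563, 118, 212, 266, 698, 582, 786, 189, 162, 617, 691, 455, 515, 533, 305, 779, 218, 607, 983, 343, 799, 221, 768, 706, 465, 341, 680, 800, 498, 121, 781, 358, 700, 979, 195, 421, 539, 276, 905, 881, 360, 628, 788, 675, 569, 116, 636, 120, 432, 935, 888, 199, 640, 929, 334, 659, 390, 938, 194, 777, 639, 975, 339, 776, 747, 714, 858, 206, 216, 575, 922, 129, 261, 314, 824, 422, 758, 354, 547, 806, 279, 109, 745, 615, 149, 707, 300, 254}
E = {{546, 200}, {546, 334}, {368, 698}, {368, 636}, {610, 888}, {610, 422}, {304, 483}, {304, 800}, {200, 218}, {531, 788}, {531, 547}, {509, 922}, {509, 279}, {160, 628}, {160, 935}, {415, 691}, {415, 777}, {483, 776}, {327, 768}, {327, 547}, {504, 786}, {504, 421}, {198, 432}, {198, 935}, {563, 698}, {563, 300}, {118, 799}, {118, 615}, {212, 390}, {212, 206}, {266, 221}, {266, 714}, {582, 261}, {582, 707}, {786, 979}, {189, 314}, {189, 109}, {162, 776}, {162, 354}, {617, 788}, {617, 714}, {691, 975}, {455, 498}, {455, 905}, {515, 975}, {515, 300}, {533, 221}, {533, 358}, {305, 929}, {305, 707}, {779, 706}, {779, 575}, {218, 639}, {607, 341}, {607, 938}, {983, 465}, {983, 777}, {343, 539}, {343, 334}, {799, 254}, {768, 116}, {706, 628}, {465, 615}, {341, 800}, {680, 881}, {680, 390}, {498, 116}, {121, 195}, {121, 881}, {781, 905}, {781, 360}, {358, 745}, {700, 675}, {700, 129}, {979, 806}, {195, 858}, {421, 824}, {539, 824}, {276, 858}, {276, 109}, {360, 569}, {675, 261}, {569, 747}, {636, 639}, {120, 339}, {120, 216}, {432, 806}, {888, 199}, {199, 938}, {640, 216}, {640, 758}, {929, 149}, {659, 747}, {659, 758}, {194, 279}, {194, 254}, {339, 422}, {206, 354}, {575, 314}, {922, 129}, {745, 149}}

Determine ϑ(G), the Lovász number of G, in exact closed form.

101*cos(pi/101)/(cos(pi/101) + 1)

deg(824) = 2; N(824) = {421, 539}.
Vertex 109 has 2 neighbors: 189, 276.
deg(777) = 2; N(777) = {415, 983}.
Vertex 334 has 2 neighbors: 546, 343.
101-vertex 2-regular graph: this is C_{101}, the 101-cycle.
Distinct eigenvalues (to 6 d.p.): [2.0, 1.996131, 1.98454, 1.96527, 1.938398, 1.904026, 1.862288, 1.813345, 1.757387, 1.694629, 1.625316, 1.549714, 1.468117, 1.38084, 1.288221, 1.190618, 1.088408, 0.981988, 0.871769, 0.758177, 0.641652, 0.522644, 0.401614, 0.279031, 0.155368, 0.031104, -0.093281, -0.217304, -0.340487, -0.462353, -0.582429, -0.700253, -0.815367, -0.927327, -1.035699, -1.140065, -1.240019, -1.335176, -1.425168, -1.509646, -1.588283, -1.660776, -1.726843, -1.78623, -1.838706, -1.884069, -1.922142, -1.952779, -1.975861, -1.991299, -1.999033].
λ_max=2, λ_min=-2*cos(pi/101); ϑ = −101·λ_min/(λ_max−λ_min) = 101*cos(pi/101)/(cos(pi/101) + 1).
ϑ(G) ≈ 50.48778.
α=50, χ(Ḡ)=51; ϑ=101*cos(pi/101)/(cos(pi/101) + 1) lies between (both strict).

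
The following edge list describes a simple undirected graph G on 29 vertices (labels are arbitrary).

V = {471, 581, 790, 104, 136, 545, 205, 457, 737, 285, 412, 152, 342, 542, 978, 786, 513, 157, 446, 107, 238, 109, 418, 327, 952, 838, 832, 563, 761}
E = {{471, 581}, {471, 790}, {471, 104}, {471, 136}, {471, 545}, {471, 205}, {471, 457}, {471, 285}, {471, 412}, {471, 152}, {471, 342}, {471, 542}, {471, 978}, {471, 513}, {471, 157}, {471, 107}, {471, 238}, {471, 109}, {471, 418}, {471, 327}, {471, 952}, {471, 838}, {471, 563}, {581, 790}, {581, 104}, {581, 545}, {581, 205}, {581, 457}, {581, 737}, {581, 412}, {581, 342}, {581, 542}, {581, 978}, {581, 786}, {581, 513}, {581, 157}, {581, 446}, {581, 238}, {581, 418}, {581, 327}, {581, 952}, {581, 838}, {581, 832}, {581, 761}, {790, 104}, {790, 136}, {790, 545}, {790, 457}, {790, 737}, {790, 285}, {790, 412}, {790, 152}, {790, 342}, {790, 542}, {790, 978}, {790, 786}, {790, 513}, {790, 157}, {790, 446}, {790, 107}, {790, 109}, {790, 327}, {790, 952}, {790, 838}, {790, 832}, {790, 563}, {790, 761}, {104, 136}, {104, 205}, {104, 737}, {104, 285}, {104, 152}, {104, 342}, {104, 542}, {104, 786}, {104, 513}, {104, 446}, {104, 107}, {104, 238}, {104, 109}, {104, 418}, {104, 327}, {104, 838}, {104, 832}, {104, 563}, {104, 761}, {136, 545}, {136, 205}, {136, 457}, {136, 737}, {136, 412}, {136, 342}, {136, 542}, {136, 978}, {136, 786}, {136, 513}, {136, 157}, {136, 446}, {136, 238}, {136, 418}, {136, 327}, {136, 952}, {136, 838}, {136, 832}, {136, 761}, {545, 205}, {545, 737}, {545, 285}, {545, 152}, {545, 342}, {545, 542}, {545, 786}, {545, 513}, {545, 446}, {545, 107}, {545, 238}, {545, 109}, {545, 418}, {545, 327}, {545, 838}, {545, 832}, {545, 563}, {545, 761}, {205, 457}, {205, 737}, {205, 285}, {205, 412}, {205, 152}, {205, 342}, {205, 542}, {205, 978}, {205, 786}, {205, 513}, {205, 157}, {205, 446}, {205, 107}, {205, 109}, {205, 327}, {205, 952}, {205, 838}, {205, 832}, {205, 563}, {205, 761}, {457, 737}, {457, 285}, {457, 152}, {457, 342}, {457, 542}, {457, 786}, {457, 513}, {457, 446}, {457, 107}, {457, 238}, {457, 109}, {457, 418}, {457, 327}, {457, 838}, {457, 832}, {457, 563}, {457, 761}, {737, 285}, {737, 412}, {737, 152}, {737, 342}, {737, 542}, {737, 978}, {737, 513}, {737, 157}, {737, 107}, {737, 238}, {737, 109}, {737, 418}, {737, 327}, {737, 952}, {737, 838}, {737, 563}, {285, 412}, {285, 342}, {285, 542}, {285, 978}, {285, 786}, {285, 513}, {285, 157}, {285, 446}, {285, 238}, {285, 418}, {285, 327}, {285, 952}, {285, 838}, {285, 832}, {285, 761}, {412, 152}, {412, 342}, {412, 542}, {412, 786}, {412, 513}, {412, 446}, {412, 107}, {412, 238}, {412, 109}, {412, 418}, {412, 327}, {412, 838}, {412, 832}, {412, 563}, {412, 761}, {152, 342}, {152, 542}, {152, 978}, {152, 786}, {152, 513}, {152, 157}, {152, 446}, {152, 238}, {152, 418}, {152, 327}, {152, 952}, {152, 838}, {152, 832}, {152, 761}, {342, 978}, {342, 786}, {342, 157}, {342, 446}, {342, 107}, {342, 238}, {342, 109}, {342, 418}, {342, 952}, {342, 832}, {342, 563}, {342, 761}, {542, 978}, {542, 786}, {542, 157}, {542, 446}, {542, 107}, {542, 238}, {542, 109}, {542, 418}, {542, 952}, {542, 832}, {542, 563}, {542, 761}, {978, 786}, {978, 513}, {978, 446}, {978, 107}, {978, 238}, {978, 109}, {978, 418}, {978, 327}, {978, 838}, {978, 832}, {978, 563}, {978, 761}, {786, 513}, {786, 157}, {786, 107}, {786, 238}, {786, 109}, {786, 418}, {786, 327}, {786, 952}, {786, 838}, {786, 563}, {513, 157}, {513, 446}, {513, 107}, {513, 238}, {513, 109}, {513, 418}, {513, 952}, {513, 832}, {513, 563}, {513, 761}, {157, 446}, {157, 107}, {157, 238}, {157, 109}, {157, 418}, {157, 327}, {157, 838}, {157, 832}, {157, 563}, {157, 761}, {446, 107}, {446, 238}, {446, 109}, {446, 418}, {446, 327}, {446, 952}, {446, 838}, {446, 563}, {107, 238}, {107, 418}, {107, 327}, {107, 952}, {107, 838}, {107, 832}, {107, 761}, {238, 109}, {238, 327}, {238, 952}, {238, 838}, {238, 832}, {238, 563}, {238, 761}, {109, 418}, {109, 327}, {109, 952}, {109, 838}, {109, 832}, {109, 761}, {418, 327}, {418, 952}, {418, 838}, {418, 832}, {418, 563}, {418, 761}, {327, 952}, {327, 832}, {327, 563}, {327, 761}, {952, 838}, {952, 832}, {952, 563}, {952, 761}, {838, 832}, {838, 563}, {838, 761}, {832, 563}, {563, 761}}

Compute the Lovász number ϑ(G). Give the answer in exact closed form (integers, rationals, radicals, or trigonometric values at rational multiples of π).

7

Vertex 581 has 22 neighbors: 471, 790, 104, 545, 205, 457, 737, 412, 342, 542, 978, 786, 513, 157, 446, 238, 418, 327, 952, 838, 832, 761.
N(832) = {581, 790, 104, 136, 545, 205, 457, 285, 412, 152, 342, 542, 978, 513, 157, 107, 238, 109, 418, 327, 952, 838, 563}, |N(832)| = 23.
Vertex 457 has 22 neighbors: 471, 581, 790, 136, 205, 737, 285, 152, 342, 542, 786, 513, 446, 107, 238, 109, 418, 327, 838, 832, 563, 761.
Vertex 737 has 23 neighbors: 581, 790, 104, 136, 545, 205, 457, 285, 412, 152, 342, 542, 978, 513, 157, 107, 238, 109, 418, 327, 952, 838, 563.
G = K_{7,7,6,5,4}: α = 7 = χ(Ḡ), so ϑ = 7.
ϑ(G) ≈ 7.0000.
Check 7 ≤ 7 ≤ 7: collapsed.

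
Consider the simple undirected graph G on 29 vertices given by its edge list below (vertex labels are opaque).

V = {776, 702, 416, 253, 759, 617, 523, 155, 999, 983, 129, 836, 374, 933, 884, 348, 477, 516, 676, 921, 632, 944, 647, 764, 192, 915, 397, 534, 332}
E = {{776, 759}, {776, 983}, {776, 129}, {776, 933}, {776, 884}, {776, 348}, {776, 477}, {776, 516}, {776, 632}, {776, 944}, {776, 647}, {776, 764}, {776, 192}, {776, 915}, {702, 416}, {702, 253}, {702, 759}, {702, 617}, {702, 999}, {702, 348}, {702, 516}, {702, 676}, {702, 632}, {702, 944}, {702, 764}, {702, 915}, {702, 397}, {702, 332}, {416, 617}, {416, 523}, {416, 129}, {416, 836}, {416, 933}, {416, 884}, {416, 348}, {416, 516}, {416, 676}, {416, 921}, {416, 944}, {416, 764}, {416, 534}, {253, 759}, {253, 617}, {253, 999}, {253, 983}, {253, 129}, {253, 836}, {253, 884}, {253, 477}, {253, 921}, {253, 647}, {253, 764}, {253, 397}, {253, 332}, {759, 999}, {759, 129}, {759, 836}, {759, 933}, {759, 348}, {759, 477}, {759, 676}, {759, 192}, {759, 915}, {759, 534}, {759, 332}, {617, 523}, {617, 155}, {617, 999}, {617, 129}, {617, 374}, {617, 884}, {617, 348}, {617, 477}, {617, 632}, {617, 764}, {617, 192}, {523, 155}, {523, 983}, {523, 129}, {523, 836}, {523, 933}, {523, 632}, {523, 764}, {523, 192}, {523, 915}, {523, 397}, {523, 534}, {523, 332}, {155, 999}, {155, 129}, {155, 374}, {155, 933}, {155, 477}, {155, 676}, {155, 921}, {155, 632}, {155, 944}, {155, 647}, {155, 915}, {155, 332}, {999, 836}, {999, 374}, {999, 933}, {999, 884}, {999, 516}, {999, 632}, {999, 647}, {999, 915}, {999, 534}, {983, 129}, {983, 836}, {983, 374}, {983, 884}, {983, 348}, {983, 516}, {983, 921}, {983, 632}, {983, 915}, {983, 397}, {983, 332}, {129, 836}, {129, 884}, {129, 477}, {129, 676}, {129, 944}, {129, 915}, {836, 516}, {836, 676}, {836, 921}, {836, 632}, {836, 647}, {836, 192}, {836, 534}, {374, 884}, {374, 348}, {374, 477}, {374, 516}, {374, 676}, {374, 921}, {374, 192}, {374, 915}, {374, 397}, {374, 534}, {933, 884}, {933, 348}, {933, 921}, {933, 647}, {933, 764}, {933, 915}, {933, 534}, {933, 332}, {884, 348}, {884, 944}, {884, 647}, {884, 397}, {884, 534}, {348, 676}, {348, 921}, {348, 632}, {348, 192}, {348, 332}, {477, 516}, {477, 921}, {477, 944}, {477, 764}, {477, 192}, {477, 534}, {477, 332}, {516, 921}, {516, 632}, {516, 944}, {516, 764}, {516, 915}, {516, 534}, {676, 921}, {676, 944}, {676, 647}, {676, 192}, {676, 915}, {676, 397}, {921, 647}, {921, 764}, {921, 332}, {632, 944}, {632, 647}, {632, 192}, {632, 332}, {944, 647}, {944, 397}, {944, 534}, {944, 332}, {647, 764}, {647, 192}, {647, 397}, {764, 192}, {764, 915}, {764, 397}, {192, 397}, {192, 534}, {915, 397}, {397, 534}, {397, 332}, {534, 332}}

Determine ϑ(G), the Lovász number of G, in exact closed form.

Vertex 477 has 14 neighbors: 776, 253, 759, 617, 155, 129, 374, 516, 921, 944, 764, 192, 534, 332.
deg(253) = 14; N(253) = {702, 759, 617, 999, 983, 129, 836, 884, 477, 921, 647, 764, 397, 332}.
N(884) = {776, 416, 253, 617, 999, 983, 129, 374, 933, 348, 944, 647, 397, 534}, |N(884)| = 14.
Vertex 921 has 14 neighbors: 416, 253, 155, 983, 836, 374, 933, 348, 477, 516, 676, 647, 764, 332.
14-regular, N=29; Paley(29): SR with (k,λ,μ)=(14,6,7).
spec(A) ≈ [14.0, 2.1926, -3.1926] (distinct, 4 d.p.).
With N=29: ϑ(G) = 29·(-(-sqrt(29)/2 - 1/2))/(14−(-sqrt(29)/2 - 1/2)) = sqrt(29).
≈ 5.385165 (to 6 d.p.).

sqrt(29)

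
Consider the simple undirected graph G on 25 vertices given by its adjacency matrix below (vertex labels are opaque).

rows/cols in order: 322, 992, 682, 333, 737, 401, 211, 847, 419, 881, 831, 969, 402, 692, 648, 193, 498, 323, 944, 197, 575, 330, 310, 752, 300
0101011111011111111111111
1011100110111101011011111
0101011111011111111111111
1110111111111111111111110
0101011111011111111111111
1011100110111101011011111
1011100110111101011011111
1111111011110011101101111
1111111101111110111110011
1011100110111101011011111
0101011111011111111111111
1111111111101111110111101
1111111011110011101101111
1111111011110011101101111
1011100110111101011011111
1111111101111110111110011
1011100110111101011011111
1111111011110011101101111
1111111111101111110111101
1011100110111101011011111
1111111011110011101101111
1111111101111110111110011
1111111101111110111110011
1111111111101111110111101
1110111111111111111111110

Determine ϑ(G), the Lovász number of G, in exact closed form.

7

deg(401) = 18; N(401) = {322, 682, 333, 737, 847, 419, 831, 969, 402, 692, 193, 323, 944, 575, 330, 310, 752, 300}.
N(944) = {322, 992, 682, 333, 737, 401, 211, 847, 419, 881, 831, 402, 692, 648, 193, 498, 323, 197, 575, 330, 310, 300}, |N(944)| = 22.
deg(211) = 18; N(211) = {322, 682, 333, 737, 847, 419, 831, 969, 402, 692, 193, 323, 944, 575, 330, 310, 752, 300}.
N(969) = {322, 992, 682, 333, 737, 401, 211, 847, 419, 881, 831, 402, 692, 648, 193, 498, 323, 197, 575, 330, 310, 300}, |N(969)| = 22.
6 parts of sizes [7, 5, 4, 4, 3, 2]; α(G) = 7 = ϑ (perfect).
Numerically 7.0000.
7 ≤ 7 ≤ 7: collapsed.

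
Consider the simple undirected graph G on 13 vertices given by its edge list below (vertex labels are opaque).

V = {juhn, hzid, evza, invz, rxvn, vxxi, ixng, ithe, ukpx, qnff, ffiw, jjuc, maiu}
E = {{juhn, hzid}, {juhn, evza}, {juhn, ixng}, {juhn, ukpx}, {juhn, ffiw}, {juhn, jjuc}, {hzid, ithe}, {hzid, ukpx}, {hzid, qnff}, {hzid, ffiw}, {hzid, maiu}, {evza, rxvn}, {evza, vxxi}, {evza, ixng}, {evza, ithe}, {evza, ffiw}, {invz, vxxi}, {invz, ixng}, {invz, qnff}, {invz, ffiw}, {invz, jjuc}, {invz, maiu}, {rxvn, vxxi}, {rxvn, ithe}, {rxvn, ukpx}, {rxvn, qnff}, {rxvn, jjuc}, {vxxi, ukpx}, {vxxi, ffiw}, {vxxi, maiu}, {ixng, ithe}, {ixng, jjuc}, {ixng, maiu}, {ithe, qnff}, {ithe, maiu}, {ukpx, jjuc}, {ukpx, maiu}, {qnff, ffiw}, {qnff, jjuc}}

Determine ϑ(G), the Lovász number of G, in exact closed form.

sqrt(13)

N(maiu) = {hzid, invz, vxxi, ixng, ithe, ukpx}, |N(maiu)| = 6.
N(juhn) = {hzid, evza, ixng, ukpx, ffiw, jjuc}, |N(juhn)| = 6.
deg(ithe) = 6; N(ithe) = {hzid, evza, rxvn, ixng, qnff, maiu}.
deg(qnff) = 6; N(qnff) = {hzid, invz, rxvn, ithe, ffiw, jjuc}.
6-regular, N=13; Paley(13): SR with (k,λ,μ)=(6,2,3).
A has 3 distinct eigenvalues ≈ [6.0, 1.30278, -2.30278].
λ_max=6, λ_min=-sqrt(13)/2 - 1/2; ϑ = −13·λ_min/(λ_max−λ_min) = sqrt(13).
≈ 3.6056 (to 4 d.p.).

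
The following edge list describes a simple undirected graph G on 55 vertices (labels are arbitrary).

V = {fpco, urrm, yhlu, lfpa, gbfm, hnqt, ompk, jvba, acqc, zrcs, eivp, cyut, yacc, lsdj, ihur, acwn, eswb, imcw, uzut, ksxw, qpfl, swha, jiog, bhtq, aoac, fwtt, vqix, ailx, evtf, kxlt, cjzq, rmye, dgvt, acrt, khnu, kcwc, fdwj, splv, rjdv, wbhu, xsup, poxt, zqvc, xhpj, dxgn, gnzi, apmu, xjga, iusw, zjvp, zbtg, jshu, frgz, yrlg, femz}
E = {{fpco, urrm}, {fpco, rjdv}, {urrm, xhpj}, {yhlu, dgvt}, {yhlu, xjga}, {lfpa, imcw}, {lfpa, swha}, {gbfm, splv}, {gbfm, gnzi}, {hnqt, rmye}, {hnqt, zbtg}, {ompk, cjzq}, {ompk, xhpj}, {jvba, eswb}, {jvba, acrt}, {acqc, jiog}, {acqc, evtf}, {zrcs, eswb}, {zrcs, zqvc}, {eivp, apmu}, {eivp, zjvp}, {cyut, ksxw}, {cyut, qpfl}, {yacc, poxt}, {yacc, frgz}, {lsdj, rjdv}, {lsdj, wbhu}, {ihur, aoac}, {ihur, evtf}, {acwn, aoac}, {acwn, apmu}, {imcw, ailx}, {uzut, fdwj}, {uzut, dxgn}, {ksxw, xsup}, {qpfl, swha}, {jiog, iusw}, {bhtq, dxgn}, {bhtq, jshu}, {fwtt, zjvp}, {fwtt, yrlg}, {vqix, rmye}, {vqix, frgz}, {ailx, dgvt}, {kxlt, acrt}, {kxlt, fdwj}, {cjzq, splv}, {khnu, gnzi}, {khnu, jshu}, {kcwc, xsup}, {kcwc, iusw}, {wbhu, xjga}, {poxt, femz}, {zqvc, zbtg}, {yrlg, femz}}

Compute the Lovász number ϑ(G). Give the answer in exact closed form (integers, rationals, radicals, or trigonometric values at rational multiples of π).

55*cos(pi/55)/(cos(pi/55) + 1)

deg(swha) = 2; N(swha) = {lfpa, qpfl}.
Vertex splv has 2 neighbors: gbfm, cjzq.
N(xhpj) = {urrm, ompk}, |N(xhpj)| = 2.
Vertex evtf has 2 neighbors: acqc, ihur.
G on 55 vertices is 2-regular; connected 2-regular on 55 ⇒ C_{55}.
spec(A) ≈ [2.0, 1.987, 1.948, 1.8837, 1.7948, 1.6825, 1.5483, 1.3939, 1.2213, 1.0328, 0.8308, 0.618, 0.3972, 0.1712, -0.0571, -0.2846, -0.5084, -0.7256, -0.9333, -1.1289, -1.3097, -1.4735, -1.618, -1.7415, -1.8422, -1.919, -1.9707, -1.9967] (distinct, 4 d.p.).
λ_max=2, λ_min=-2*cos(pi/55); ϑ = −55·λ_min/(λ_max−λ_min) = 55*cos(pi/55)/(cos(pi/55) + 1).
Numerically 27.4775569.
27 ≤ 55*cos(pi/55)/(cos(pi/55) + 1) ≤ 28: both strict.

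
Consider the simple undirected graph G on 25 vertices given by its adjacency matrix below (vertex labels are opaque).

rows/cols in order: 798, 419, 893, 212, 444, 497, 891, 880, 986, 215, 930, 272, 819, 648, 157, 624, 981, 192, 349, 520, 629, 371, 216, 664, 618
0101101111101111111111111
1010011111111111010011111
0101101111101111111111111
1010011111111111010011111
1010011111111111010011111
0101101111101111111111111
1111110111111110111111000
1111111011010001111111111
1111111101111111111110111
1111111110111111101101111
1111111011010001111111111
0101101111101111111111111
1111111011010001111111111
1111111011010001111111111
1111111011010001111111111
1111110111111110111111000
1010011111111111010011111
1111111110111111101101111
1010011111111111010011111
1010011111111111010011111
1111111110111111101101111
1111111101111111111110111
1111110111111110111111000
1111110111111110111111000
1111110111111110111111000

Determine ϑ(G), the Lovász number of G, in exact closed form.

6

Vertex 618 has 20 neighbors: 798, 419, 893, 212, 444, 497, 880, 986, 215, 930, 272, 819, 648, 157, 981, 192, 349, 520, 629, 371.
Vertex 664 has 20 neighbors: 798, 419, 893, 212, 444, 497, 880, 986, 215, 930, 272, 819, 648, 157, 981, 192, 349, 520, 629, 371.
N(497) = {419, 212, 444, 891, 880, 986, 215, 930, 819, 648, 157, 624, 981, 192, 349, 520, 629, 371, 216, 664, 618}, |N(497)| = 21.
Vertex 157 has 20 neighbors: 798, 419, 893, 212, 444, 497, 891, 986, 215, 272, 624, 981, 192, 349, 520, 629, 371, 216, 664, 618.
Complete 6-partite, parts [6, 5, 5, 4, 3, 2]: perfect, ϑ = α = 6.
= 6.000000000… (decimal).
6 ≤ 6 ≤ 6: collapsed.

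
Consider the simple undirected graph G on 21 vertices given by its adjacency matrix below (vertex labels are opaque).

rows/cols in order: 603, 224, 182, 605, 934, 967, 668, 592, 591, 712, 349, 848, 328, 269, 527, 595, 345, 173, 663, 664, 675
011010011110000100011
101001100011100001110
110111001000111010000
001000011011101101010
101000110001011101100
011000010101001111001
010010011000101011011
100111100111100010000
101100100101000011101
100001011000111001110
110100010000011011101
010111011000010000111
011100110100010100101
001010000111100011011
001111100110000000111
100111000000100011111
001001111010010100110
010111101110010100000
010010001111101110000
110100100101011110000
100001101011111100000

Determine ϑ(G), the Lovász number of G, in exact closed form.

6

deg(603) = 10; N(603) = {224, 182, 934, 592, 591, 712, 349, 595, 664, 675}.
deg(345) = 10; N(345) = {182, 967, 668, 592, 591, 349, 269, 595, 663, 664}.
N(349) = {603, 224, 605, 592, 269, 527, 345, 173, 663, 675}, |N(349)| = 10.
N(605) = {182, 592, 591, 349, 848, 328, 527, 595, 173, 664}, |N(605)| = 10.
G on 21 vertices is 10-regular; Kneser-type, 2-subsets of [7].
A has 3 distinct eigenvalues ≈ [10.0, 1.0, -4.0].
−21·(-4) / ((10)−(-4)) = 6 = ϑ(G).
ϑ(G) ≈ 6.0000.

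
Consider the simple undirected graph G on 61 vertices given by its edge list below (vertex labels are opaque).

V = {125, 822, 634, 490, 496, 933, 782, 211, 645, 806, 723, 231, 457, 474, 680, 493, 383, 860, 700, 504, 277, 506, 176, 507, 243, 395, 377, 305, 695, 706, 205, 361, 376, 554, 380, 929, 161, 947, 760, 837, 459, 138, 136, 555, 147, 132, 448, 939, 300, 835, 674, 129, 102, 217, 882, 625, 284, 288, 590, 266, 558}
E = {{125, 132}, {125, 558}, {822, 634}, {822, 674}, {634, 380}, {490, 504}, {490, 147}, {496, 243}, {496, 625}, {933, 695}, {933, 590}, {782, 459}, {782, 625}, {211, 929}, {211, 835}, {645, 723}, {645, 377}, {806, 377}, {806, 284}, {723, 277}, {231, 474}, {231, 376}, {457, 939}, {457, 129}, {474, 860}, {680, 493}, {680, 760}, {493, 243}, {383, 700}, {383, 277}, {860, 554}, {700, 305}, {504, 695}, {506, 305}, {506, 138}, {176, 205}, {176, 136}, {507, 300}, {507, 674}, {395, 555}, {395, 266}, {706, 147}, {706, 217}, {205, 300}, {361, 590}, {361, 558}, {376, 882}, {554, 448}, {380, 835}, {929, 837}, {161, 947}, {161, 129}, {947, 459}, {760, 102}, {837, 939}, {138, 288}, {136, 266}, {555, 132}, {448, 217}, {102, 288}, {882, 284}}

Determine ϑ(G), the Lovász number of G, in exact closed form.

61*cos(pi/61)/(cos(pi/61) + 1)

N(504) = {490, 695}, |N(504)| = 2.
deg(590) = 2; N(590) = {933, 361}.
Vertex 782 has 2 neighbors: 459, 625.
Vertex 554 has 2 neighbors: 860, 448.
2-regular, N=61; this is C_{61}, the 61-cycle.
Distinct eigenvalues (to 4 d.p.): [2.0, 1.9894, 1.9577, 1.9053, 1.8326, 1.7406, 1.6301, 1.5023, 1.3585, 1.2004, 1.0296, 0.8478, 0.6571, 0.4594, 0.2568, 0.0515, -0.1544, -0.3586, -0.559, -0.7535, -0.94, -1.1165, -1.2812, -1.4323, -1.5682, -1.6876, -1.789, -1.8714, -1.9341, -1.9762, -1.9973].
With N=61: ϑ(G) = 61·(-(-1)*2*cos(pi/61))/(2−(-2*cos(pi/61))) = 61*cos(pi/61)/(cos(pi/61) + 1).
Numerically 30.479766.
30 ≤ 61*cos(pi/61)/(cos(pi/61) + 1) ≤ 31: both strict.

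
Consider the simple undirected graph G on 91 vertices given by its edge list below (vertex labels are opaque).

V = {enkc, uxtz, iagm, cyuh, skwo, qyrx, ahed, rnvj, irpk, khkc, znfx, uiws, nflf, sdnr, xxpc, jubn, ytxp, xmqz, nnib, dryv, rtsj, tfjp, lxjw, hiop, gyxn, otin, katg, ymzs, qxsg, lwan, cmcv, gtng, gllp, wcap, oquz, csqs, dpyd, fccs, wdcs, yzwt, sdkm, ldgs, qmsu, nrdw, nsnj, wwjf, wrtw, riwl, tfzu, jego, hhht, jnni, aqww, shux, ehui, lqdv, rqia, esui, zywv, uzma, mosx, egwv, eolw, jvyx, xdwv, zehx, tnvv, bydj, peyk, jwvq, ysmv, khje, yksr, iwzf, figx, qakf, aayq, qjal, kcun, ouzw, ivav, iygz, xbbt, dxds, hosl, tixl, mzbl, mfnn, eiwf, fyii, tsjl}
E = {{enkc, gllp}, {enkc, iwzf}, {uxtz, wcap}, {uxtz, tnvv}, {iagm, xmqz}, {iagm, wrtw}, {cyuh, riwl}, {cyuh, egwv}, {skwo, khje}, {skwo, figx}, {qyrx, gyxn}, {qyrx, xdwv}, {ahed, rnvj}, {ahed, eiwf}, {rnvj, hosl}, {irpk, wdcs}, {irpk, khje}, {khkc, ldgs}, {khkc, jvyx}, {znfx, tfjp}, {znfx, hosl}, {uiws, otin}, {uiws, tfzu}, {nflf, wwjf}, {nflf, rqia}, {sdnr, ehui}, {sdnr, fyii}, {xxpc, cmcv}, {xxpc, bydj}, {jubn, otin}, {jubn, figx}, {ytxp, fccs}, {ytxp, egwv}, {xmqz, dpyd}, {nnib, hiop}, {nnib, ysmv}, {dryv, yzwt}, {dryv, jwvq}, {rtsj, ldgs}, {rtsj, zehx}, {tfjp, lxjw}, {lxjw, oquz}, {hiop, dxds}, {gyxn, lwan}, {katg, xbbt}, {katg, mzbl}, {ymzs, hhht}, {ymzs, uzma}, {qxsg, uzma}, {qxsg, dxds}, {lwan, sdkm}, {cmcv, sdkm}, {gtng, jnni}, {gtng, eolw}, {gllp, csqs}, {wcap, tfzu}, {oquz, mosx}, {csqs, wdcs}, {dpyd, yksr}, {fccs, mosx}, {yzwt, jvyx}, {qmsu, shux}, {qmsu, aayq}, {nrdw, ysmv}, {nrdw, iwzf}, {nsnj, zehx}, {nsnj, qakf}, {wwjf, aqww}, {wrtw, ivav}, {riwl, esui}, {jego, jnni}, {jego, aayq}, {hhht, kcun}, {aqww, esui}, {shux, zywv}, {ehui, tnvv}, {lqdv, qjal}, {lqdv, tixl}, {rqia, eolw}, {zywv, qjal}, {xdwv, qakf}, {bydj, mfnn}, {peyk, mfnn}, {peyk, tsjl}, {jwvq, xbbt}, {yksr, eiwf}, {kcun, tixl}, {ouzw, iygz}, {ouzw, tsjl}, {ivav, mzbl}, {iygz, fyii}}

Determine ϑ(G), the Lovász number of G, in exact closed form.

91*cos(pi/91)/(cos(pi/91) + 1)

deg(qyrx) = 2; N(qyrx) = {gyxn, xdwv}.
N(ymzs) = {hhht, uzma}, |N(ymzs)| = 2.
N(nsnj) = {zehx, qakf}, |N(nsnj)| = 2.
Vertex wrtw has 2 neighbors: iagm, ivav.
91-vertex 2-regular graph: a single 91-cycle (edge-transitive).
Distinct eigenvalues (to 4 d.p.): [2.0, 1.9952, 1.981, 1.9572, 1.9242, 1.882, 1.8308, 1.7709, 1.7026, 1.6261, 1.5419, 1.4504, 1.3519, 1.247, 1.1361, 1.0199, 0.8987, 0.7733, 0.6442, 0.5121, 0.3775, 0.2411, 0.1035, -0.0345, -0.1724, -0.3095, -0.445, -0.5785, -0.7092, -0.8365, -0.9599, -1.0786, -1.1923, -1.3002, -1.402, -1.497, -1.585, -1.6653, -1.7378, -1.8019, -1.8575, -1.9042, -1.9419, -1.9703, -1.9893, -1.9988].
−91·(-2*cos(pi/91)) / ((2)−(-2*cos(pi/91))) = 91*cos(pi/91)/(cos(pi/91) + 1) = ϑ(G).
Numerically 45.486440158.
Check 45 ≤ 91*cos(pi/91)/(cos(pi/91) + 1) ≤ 46: both strict.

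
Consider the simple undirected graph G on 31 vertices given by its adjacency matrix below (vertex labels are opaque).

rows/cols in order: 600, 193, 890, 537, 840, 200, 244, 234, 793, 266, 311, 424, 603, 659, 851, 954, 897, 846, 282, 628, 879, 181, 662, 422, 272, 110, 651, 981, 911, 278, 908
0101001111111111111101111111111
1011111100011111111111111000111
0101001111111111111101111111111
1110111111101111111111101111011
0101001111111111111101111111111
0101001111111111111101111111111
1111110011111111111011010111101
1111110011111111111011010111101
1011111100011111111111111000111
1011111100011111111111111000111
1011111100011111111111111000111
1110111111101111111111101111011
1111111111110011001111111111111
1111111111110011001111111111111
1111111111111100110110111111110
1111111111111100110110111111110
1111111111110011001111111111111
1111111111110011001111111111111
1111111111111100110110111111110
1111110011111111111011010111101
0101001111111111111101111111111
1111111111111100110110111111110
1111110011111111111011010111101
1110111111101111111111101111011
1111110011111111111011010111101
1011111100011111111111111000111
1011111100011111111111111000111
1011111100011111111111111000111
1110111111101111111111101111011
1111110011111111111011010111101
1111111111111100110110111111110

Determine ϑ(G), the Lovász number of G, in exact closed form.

deg(846) = 27; N(846) = {600, 193, 890, 537, 840, 200, 244, 234, 793, 266, 311, 424, 851, 954, 282, 628, 879, 181, 662, 422, 272, 110, 651, 981, 911, 278, 908}.
deg(311) = 24; N(311) = {600, 890, 537, 840, 200, 244, 234, 424, 603, 659, 851, 954, 897, 846, 282, 628, 879, 181, 662, 422, 272, 911, 278, 908}.
deg(879) = 26; N(879) = {193, 537, 244, 234, 793, 266, 311, 424, 603, 659, 851, 954, 897, 846, 282, 628, 181, 662, 422, 272, 110, 651, 981, 911, 278, 908}.
N(244) = {600, 193, 890, 537, 840, 200, 793, 266, 311, 424, 603, 659, 851, 954, 897, 846, 282, 879, 181, 422, 110, 651, 981, 911, 908}, |N(244)| = 25.
G = K_{7,6,5,5,4,4}: α = 7 = χ(Ḡ), so ϑ = 7.
= 7.000000000… (decimal).
Lovász sandwich 7 ≤ 7 ≤ 7: collapsed.

7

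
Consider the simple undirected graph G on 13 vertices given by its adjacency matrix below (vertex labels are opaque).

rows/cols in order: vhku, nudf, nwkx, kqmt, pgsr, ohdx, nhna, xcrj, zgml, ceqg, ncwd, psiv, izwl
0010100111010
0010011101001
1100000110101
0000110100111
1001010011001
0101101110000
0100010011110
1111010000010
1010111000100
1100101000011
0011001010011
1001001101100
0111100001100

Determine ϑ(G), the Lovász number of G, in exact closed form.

deg(nwkx) = 6; N(nwkx) = {vhku, nudf, xcrj, zgml, ncwd, izwl}.
deg(ohdx) = 6; N(ohdx) = {nudf, kqmt, pgsr, nhna, xcrj, zgml}.
N(ceqg) = {vhku, nudf, pgsr, nhna, psiv, izwl}, |N(ceqg)| = 6.
Vertex kqmt has 6 neighbors: pgsr, ohdx, xcrj, ncwd, psiv, izwl.
13-vertex 6-regular graph: Paley(13): SR with (k,λ,μ)=(6,2,3).
A has 3 distinct eigenvalues ≈ [6.0, 1.30278, -2.30278].
Lovász: ϑ = −13(-sqrt(13)/2 - 1/2)/(6+-(-sqrt(13)/2 - 1/2)) = sqrt(13).
= 3.6056… (decimal).

sqrt(13)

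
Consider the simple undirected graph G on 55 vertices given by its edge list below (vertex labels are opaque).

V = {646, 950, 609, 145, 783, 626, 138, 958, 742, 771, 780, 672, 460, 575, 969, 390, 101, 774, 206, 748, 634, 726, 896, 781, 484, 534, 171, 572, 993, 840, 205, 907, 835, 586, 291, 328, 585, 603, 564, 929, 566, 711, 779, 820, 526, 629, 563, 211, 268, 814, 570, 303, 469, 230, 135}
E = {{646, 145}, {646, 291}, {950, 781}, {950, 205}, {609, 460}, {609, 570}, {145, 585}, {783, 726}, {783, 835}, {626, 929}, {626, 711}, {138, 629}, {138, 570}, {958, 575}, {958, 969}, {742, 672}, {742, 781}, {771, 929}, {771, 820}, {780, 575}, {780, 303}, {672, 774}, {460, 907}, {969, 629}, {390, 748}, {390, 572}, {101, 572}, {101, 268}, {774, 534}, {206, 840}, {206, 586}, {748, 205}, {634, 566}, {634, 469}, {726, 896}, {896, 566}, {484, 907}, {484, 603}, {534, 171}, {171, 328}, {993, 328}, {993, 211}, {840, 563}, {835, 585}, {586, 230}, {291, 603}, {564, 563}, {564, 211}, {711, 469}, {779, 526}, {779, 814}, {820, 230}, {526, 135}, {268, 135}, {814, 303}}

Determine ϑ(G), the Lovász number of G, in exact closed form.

deg(780) = 2; N(780) = {575, 303}.
N(205) = {950, 748}, |N(205)| = 2.
Vertex 820 has 2 neighbors: 771, 230.
Vertex 629 has 2 neighbors: 138, 969.
Regular of degree 2 on 55 vertices: a single 55-cycle (edge-transitive).
A has 28 distinct eigenvalues ≈ [2.0, 1.98696, 1.94802, 1.88369, 1.7948, 1.68251, 1.54828, 1.39388, 1.2213, 1.03279, 0.83083, 0.61803, 0.39718, 0.17115, -0.05711, -0.28463, -0.50844, -0.72562, -0.93333, -1.12889, -1.30972, -1.47348, -1.61803, -1.74149, -1.84225, -1.91899, -1.97071, -1.99674].
−55·(-2*cos(pi/55)) / ((2)−(-2*cos(pi/55))) = 55*cos(pi/55)/(cos(pi/55) + 1) = ϑ(G).
≈ 27.4776 (to 4 d.p.).
Lovász sandwich 27 ≤ 55*cos(pi/55)/(cos(pi/55) + 1) ≤ 28: both strict.

55*cos(pi/55)/(cos(pi/55) + 1)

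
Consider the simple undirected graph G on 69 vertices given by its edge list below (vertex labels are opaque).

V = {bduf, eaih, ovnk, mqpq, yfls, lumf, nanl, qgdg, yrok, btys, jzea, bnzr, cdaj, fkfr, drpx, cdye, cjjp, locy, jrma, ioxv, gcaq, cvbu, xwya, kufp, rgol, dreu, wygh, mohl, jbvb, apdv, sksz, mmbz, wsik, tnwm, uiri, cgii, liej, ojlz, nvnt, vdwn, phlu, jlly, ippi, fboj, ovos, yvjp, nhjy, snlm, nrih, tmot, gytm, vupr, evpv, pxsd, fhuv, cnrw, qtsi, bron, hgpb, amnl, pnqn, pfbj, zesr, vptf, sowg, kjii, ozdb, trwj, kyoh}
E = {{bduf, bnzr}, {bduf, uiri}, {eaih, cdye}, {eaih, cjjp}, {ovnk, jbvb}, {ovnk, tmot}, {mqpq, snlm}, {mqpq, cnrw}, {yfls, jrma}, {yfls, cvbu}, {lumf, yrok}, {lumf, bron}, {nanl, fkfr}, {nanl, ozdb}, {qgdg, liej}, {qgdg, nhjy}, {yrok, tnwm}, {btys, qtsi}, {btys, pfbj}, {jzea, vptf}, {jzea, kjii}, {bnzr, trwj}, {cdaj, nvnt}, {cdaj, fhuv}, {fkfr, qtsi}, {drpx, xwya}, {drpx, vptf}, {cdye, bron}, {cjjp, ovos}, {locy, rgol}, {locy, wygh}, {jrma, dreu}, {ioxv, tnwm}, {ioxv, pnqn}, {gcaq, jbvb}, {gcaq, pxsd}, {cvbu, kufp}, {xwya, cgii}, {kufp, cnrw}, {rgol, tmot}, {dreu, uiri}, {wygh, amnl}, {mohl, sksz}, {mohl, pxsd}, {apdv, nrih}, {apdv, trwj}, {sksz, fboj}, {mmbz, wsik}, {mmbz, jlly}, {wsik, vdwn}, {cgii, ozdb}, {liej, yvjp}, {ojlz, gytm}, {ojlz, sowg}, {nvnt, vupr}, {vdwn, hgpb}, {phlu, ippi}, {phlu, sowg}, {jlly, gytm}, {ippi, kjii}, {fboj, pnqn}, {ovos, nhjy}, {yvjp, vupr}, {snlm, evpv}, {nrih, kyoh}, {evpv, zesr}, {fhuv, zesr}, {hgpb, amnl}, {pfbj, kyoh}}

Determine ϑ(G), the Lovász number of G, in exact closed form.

N(jlly) = {mmbz, gytm}, |N(jlly)| = 2.
deg(kjii) = 2; N(kjii) = {jzea, ippi}.
Vertex vupr has 2 neighbors: nvnt, yvjp.
Vertex ovnk has 2 neighbors: jbvb, tmot.
deg(v) = 2 for all v (|V|=69); the odd cycle C_{69}.
The 35 distinct eigenvalues: [2.0, 1.991714, 1.966923, 1.925835, 1.868788, 1.796255, 1.708839, 1.607262, 1.492367, 1.365106, 1.226534, 1.077797, 0.92013, 0.754838, 0.583292, 0.406912, 0.22716, 0.045526, -0.136485, -0.317365, -0.495616, -0.669759, -0.838353, -1.0, -1.153361, -1.297164, -1.430219, -1.551423, -1.659771, -1.754365, -1.834423, -1.899279, -1.948398, -1.981372, -1.997927].
λ_max=2, λ_min=-2*cos(pi/69); ϑ = −69·λ_min/(λ_max−λ_min) = 69*cos(pi/69)/(cos(pi/69) + 1).
≈ 34.482114103 (to 9 d.p.).
Sandwich: α(G)=34 ≤ ϑ(G)=69*cos(pi/69)/(cos(pi/69) + 1) ≤ χ(Ḡ)=35 (both strict).

69*cos(pi/69)/(cos(pi/69) + 1)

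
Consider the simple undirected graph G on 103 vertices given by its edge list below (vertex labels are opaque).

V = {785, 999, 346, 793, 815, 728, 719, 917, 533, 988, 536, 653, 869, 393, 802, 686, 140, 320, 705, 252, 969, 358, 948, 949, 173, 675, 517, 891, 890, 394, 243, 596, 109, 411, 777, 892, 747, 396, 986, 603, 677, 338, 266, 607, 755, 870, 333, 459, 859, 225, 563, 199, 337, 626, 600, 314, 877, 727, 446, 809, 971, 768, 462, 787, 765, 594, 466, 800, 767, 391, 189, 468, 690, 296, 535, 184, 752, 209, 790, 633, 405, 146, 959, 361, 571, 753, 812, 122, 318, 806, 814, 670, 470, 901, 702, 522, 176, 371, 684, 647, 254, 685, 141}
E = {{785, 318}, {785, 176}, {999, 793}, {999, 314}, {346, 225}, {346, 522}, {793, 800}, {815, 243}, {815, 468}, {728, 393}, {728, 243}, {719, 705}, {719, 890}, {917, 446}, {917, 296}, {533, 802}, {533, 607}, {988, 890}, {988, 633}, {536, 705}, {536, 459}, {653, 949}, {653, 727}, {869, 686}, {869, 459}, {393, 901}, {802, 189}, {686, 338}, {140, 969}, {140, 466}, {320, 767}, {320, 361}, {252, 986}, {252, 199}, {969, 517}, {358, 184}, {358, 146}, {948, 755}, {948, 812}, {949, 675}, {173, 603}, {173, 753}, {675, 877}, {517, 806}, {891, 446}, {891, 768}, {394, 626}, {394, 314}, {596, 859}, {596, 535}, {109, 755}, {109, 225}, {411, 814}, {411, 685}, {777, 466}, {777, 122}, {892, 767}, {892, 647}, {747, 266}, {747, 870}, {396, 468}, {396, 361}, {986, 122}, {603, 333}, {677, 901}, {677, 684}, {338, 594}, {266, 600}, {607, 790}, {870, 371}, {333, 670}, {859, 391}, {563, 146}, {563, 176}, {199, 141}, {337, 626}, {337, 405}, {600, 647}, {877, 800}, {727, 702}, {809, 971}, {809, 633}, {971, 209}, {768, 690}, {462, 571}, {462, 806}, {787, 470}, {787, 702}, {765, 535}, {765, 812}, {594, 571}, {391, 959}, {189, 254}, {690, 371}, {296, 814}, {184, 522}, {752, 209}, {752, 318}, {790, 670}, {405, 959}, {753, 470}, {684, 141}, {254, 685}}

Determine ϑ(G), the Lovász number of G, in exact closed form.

Vertex 948 has 2 neighbors: 755, 812.
Vertex 346 has 2 neighbors: 225, 522.
Vertex 677 has 2 neighbors: 901, 684.
N(184) = {358, 522}, |N(184)| = 2.
103-vertex 2-regular graph: connected 2-regular on 103 ⇒ C_{103}.
spec(A) ≈ [2.0, 1.99628, 1.98513, 1.9666, 1.94076, 1.90769, 1.86752, 1.82041, 1.76653, 1.70608, 1.63928, 1.56638, 1.48765, 1.40339, 1.31391, 1.21954, 1.12063, 1.01756, 0.9107, 0.80045, 0.68722, 0.57144, 0.45353, 0.33394, 0.2131, 0.09147, -0.0305, -0.15236, -0.27365, -0.39392, -0.51273, -0.62963, -0.74418, -0.85597, -0.96458, -1.06959, -1.17063, -1.26731, -1.35928, -1.44619, -1.52772, -1.60357, -1.67345, -1.73711, -1.79431, -1.84483, -1.88849, -1.92512, -1.95459, -1.97679, -1.99163, -1.99907] (distinct, 5 d.p.).
With N=103: ϑ(G) = 103·(-(-1)*2*cos(pi/103))/(2−(-2*cos(pi/103))) = 103*cos(pi/103)/(cos(pi/103) + 1).
= 51.48802047… (decimal).
α=51, χ(Ḡ)=52; ϑ=103*cos(pi/103)/(cos(pi/103) + 1) lies between (both strict).

103*cos(pi/103)/(cos(pi/103) + 1)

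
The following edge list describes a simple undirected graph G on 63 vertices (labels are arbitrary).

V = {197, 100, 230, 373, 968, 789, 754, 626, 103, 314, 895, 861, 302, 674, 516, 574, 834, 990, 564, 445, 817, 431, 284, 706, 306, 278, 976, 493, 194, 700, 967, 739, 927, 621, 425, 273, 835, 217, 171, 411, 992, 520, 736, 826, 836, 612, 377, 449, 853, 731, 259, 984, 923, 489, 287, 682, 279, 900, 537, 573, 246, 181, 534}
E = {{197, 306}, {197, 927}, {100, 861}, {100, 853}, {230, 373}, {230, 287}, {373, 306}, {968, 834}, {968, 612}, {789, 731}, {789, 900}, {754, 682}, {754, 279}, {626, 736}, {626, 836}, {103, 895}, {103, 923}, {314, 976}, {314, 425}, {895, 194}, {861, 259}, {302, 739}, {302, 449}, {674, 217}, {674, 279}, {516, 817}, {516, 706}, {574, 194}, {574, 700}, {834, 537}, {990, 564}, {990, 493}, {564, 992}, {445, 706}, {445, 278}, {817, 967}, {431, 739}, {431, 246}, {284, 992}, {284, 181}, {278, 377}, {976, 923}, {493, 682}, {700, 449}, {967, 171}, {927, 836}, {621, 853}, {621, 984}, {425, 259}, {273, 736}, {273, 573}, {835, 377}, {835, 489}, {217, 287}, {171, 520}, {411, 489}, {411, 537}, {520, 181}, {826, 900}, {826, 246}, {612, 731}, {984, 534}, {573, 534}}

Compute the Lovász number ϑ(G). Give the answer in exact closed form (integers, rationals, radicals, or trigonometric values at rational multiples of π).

N(574) = {194, 700}, |N(574)| = 2.
N(516) = {817, 706}, |N(516)| = 2.
N(612) = {968, 731}, |N(612)| = 2.
N(739) = {302, 431}, |N(739)| = 2.
deg(v) = 2 for all v (|V|=63); the odd cycle C_{63}.
spec(A) ≈ [2.0, 1.9901, 1.9603, 1.9111, 1.843, 1.7564, 1.6525, 1.5321, 1.3965, 1.247, 1.0851, 0.9124, 0.7307, 0.5417, 0.3473, 0.1495, -0.0499, -0.2487, -0.445, -0.637, -0.8226, -1.0, -1.1675, -1.3234, -1.4661, -1.5943, -1.7066, -1.8019, -1.8794, -1.9382, -1.9777, -1.9975] (distinct, 4 d.p.).
ϑ = −N·λ_min/(λ_max−λ_min) = −63·(-2*cos(pi/63))/(2−(-2*cos(pi/63))) = 63*cos(pi/63)/(cos(pi/63) + 1).
ϑ(G) ≈ 31.4804.
Lovász sandwich 31 ≤ 63*cos(pi/63)/(cos(pi/63) + 1) ≤ 32: both strict.

63*cos(pi/63)/(cos(pi/63) + 1)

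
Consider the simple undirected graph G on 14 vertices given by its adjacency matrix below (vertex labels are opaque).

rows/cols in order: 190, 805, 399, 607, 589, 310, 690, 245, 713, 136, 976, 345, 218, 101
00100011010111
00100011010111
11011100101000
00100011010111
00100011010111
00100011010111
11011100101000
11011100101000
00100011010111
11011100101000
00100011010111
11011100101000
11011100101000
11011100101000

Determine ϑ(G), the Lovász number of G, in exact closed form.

N(245) = {190, 805, 607, 589, 310, 713, 976}, |N(245)| = 7.
N(976) = {399, 690, 245, 136, 345, 218, 101}, |N(976)| = 7.
Vertex 190 has 7 neighbors: 399, 690, 245, 136, 345, 218, 101.
N(805) = {399, 690, 245, 136, 345, 218, 101}, |N(805)| = 7.
2 parts of sizes [7, 7]; α(G) = 7 = ϑ (perfect).
Numerically 7.0000000.
Lovász sandwich 7 ≤ 7 ≤ 7: collapsed.

7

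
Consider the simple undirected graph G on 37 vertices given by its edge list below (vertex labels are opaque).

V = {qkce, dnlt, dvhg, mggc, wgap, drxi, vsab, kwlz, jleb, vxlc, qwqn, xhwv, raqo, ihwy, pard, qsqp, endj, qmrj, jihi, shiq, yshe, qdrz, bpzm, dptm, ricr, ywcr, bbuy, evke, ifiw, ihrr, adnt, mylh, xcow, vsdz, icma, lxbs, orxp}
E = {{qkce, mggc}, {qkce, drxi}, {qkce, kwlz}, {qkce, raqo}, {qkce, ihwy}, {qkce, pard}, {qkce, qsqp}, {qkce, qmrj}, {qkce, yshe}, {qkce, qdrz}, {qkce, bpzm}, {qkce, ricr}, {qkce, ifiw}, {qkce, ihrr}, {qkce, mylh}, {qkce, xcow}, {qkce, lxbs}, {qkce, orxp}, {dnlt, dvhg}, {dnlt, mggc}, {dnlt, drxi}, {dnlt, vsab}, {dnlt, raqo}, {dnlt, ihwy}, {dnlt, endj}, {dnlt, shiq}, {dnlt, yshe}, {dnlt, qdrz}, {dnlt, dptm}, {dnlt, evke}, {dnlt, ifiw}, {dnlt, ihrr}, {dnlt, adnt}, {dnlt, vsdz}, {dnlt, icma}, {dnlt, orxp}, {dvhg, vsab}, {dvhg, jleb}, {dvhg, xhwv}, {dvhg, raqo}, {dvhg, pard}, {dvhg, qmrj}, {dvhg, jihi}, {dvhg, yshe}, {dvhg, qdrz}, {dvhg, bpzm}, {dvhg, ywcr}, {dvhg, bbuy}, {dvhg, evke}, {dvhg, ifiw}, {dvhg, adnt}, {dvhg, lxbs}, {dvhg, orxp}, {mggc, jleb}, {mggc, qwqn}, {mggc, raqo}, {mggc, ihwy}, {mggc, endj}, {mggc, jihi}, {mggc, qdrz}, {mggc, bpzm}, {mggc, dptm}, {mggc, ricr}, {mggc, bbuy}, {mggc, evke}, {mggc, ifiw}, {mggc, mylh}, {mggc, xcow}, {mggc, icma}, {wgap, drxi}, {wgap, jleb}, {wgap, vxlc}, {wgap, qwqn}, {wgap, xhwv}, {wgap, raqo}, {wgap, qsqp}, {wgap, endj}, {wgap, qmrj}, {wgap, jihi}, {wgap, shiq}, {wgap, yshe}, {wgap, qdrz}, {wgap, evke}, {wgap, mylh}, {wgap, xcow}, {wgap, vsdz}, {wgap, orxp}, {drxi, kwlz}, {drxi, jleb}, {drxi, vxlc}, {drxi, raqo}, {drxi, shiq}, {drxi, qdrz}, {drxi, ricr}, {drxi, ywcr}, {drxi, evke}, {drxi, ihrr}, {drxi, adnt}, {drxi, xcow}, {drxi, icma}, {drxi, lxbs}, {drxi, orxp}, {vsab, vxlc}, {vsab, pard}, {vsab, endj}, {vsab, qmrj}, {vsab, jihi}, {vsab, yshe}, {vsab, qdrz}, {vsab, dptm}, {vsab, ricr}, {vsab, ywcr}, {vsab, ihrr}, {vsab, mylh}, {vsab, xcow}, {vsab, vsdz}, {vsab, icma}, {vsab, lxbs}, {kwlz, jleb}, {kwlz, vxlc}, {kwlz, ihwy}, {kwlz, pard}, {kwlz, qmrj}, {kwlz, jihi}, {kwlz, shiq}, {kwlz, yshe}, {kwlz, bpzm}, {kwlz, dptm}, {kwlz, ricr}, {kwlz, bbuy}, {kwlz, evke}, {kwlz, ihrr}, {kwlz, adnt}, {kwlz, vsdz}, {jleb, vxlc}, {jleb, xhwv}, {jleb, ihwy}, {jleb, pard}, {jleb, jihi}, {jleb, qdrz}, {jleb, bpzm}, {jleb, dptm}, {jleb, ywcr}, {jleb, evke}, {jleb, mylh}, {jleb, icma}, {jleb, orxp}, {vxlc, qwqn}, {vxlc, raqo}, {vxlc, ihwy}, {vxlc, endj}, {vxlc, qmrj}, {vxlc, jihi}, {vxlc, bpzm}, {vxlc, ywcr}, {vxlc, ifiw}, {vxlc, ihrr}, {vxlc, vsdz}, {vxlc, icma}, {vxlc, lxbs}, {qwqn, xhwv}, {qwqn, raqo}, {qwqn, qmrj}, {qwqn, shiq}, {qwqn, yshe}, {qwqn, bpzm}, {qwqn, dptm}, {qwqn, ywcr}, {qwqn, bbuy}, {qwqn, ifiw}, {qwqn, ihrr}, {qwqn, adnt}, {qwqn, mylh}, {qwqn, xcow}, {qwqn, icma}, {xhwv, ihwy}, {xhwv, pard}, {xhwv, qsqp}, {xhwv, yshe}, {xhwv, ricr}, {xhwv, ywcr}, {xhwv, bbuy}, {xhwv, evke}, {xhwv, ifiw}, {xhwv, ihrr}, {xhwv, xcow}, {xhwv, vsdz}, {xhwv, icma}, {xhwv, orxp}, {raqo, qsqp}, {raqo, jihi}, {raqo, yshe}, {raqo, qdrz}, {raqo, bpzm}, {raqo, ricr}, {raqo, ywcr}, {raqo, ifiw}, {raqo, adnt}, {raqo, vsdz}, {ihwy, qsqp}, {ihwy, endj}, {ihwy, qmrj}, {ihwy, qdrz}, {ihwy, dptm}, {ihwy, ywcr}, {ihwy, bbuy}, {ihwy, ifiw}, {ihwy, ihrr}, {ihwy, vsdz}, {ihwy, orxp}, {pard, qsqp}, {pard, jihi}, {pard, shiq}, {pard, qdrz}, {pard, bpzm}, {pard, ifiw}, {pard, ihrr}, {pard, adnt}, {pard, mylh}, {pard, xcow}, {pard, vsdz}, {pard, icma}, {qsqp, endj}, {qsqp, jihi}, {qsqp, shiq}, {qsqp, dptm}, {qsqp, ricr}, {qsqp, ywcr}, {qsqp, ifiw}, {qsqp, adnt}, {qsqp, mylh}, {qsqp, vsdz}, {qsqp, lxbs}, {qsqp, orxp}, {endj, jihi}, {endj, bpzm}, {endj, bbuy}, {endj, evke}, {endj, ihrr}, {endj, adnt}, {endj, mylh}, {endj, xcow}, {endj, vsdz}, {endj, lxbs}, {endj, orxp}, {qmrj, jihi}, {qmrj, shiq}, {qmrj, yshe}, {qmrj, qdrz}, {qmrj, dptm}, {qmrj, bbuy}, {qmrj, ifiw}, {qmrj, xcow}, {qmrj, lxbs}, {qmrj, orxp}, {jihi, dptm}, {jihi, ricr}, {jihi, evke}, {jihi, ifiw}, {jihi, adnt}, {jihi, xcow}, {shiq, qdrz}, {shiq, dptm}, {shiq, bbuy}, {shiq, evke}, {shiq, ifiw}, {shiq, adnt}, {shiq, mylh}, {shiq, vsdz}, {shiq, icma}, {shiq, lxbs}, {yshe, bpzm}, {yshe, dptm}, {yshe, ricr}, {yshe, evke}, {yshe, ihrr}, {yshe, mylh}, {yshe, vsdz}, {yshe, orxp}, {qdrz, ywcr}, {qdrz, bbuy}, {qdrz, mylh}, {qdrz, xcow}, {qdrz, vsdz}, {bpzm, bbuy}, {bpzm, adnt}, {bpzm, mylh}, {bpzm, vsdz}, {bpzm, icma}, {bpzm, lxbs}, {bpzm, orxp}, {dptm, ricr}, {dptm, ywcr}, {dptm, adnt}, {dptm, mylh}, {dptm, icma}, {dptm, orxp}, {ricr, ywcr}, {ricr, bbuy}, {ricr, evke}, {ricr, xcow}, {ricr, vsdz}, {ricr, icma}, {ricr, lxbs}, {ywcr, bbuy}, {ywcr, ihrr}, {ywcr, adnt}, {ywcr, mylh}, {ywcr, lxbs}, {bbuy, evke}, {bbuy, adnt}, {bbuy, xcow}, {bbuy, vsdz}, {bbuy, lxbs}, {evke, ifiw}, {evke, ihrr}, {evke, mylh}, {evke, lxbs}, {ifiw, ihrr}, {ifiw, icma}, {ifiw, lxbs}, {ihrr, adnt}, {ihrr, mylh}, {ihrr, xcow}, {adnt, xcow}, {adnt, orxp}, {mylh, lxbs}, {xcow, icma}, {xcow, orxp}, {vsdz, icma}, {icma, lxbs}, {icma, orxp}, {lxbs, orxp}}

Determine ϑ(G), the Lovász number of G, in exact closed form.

deg(jihi) = 18; N(jihi) = {dvhg, mggc, wgap, vsab, kwlz, jleb, vxlc, raqo, pard, qsqp, endj, qmrj, dptm, ricr, evke, ifiw, adnt, xcow}.
N(jleb) = {dvhg, mggc, wgap, drxi, kwlz, vxlc, xhwv, ihwy, pard, jihi, qdrz, bpzm, dptm, ywcr, evke, mylh, icma, orxp}, |N(jleb)| = 18.
Vertex vxlc has 18 neighbors: wgap, drxi, vsab, kwlz, jleb, qwqn, raqo, ihwy, endj, qmrj, jihi, bpzm, ywcr, ifiw, ihrr, vsdz, icma, lxbs.
N(qwqn) = {mggc, wgap, vxlc, xhwv, raqo, qmrj, shiq, yshe, bpzm, dptm, ywcr, bbuy, ifiw, ihrr, adnt, mylh, xcow, icma}, |N(qwqn)| = 18.
Every vertex has degree 18 (N=37); SR(37,18,8,9) — a Paley graph.
Distinct eigenvalues (to 4 d.p.): [18.0, 2.5414, -3.5414].
λ_max=18, λ_min=-sqrt(37)/2 - 1/2; ϑ = −37·λ_min/(λ_max−λ_min) = sqrt(37).
≈ 6.0827625 (to 7 d.p.).

sqrt(37)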